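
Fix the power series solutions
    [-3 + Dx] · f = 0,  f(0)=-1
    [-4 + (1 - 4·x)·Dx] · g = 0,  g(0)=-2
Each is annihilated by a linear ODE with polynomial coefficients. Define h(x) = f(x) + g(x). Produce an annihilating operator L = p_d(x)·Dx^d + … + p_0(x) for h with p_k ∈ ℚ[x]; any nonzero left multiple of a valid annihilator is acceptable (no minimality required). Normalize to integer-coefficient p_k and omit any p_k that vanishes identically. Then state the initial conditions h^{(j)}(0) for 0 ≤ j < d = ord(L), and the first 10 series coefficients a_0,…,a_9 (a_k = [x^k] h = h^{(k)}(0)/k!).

L = (60 + 144·x) + (-23 - 72·x + 144·x^2)·Dx + (1 + 8·x - 48·x^2)·Dx^2  (order 2).
h: a_k = -3, -11, -73/2, -265/2, -4123/8, -82001/40, -655441/80, -18350323/560, -587203289/4480, -2348810483/4480, …
ICs: h(0) = -3, h′(0) = -11.

f: a_k = -1, -3, -9/2, -9/2, -27/8, -81/40, -81/80, -243/560, -729/4480, -243/4480, …
g: a_k = -2, -8, -32, -128, -512, -2048, -8192, -32768, -131072, -524288, …
Sum ⇒ L₀ = lclm(L_f,L_g) in ℚ(x)⟨Dx⟩.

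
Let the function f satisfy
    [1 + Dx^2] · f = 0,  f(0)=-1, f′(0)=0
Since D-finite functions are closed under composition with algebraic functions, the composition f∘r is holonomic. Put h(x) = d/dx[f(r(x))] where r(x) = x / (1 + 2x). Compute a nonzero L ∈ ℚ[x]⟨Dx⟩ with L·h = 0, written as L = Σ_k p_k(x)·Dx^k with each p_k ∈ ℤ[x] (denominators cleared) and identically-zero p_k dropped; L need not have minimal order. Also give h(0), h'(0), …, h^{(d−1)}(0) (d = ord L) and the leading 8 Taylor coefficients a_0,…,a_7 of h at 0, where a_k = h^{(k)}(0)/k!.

L = (25 + 96·x + 96·x^2) + (12 + 72·x + 144·x^2 + 96·x^3)·Dx + (1 + 8·x + 24·x^2 + 32·x^3 + 16·x^4)·Dx^2  (order 2).
h: a_k = 0, 1, -6, 143/6, -235/3, 27601/120, -12509/20, 8095583/5040, …
ICs: h(0) = 0, h′(0) = 1.

f: a_k = -1, 0, 1/2, 0, -1/24, 0, 1/720, 0, …
h₀=f(r): pull back L_f along r ⇒ L₀.
Derive L from L₀ (diff closure).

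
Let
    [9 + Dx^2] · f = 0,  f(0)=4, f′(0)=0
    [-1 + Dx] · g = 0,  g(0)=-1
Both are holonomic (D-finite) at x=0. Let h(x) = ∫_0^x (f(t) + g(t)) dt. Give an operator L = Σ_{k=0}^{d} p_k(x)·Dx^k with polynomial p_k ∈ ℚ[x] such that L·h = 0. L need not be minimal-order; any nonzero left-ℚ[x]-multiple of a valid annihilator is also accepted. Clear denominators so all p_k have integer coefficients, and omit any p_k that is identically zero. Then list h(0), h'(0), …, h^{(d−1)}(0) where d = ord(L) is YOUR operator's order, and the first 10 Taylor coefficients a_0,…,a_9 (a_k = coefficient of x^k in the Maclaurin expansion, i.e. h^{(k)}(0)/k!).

L = -9·Dx + 9·Dx^2 - Dx^3 + Dx^4  (order 4).
h: a_k = 0, 3, -1/2, -37/6, -1/24, 323/120, -1/720, -2917/5040, -1/40320, 3749/51840, …
ICs: h(0) = 0, h′(0) = 3, h′′(0) = -1, h′′′(0) = -37.

f: a_k = 4, 0, -18, 0, 27/2, 0, -81/20, 0, 729/1120, 0, …
g: a_k = -1, -1, -1/2, -1/6, -1/24, -1/120, -1/720, -1/5040, -1/40320, -1/362880, …
h₀=f+g: left-lcm gives L₀, ord ≤ 3.
h=∫h₀ ⇒ L = L₀·Dx.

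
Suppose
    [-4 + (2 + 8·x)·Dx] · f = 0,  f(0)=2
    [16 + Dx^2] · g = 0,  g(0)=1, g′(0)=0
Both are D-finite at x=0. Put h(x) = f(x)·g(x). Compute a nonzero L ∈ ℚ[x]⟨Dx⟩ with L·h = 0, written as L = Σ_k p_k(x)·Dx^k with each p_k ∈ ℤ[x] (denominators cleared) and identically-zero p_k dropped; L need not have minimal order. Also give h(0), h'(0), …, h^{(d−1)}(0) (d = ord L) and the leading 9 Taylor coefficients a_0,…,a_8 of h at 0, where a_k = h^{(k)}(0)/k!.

f: a_k = 2, 4, -4, 8, -20, 56, -168, 528, -1716, …
g: a_k = 1, 0, -8, 0, 32/3, 0, -256/45, 0, 512/315, …
h₀=f·g: eliminate ⇒ L₀, order ≤ 1·2.
L = (28 + 128·x + 256·x^2) + (-4 - 16·x)·Dx + (1 + 8·x + 16·x^2)·Dx^2  (order 2).
h: a_k = 2, 4, -20, -24, 100/3, 104/3, -2792/45, 6416/45, -176188/315, …
ICs: h(0) = 2, h′(0) = 4.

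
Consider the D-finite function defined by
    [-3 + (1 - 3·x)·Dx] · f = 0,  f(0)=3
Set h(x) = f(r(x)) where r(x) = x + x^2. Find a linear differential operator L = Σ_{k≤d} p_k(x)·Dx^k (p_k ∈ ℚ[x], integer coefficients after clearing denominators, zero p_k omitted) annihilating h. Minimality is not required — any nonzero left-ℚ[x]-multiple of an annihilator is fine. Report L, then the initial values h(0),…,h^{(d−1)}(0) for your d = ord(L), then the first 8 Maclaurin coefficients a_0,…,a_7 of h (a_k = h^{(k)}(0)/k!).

L = (3 + 6·x) + (-1 + 3·x + 3·x^2)·Dx  (order 1).
h: a_k = 3, 9, 36, 135, 513, 1944, 7371, 27945, …
ICs: h(0) = 3.

f: a_k = 3, 9, 27, 81, 243, 729, 2187, 6561, …
f∘r: x↦r, Dx↦Dx/r' in L_f ⇒ L₀.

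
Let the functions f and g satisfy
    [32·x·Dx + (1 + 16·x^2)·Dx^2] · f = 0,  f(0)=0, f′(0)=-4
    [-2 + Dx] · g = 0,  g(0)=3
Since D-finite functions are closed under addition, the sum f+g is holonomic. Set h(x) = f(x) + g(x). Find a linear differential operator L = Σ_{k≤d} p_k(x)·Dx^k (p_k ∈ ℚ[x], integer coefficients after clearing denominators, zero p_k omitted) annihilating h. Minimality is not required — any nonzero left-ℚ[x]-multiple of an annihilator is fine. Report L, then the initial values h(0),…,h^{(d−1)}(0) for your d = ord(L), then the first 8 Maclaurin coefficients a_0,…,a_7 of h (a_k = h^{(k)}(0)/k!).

L = (32 - 64·x - 1536·x^2 - 1024·x^3)·Dx + (-18 + 704·x^2 - 512·x^4)·Dx^2 + (1 + 16·x + 32·x^2 + 256·x^3 + 256·x^4)·Dx^3  (order 3).
h: a_k = 3, 2, 6, 76/3, 2, -204, 4/15, 245768/105, …
ICs: h(0) = 3, h′(0) = 2, h′′(0) = 12.

f: a_k = 0, -4, 0, 64/3, 0, -1024/5, 0, 16384/7, …
g: a_k = 3, 6, 6, 4, 2, 4/5, 4/15, 8/105, …
f+g: L₀ = lclm(L_f,L_g), ord ≤ 2+1.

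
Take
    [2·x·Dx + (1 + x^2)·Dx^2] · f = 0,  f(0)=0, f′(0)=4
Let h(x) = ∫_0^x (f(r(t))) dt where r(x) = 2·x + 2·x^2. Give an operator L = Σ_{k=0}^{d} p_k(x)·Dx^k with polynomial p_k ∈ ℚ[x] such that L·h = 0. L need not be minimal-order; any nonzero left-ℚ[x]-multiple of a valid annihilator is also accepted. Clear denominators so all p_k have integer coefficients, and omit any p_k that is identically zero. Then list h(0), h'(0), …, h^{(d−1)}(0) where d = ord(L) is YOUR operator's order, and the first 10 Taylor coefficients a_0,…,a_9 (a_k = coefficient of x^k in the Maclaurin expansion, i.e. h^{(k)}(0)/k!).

L = (-2 + 8·x + 32·x^2 + 48·x^3 + 24·x^4)·Dx^2 + (1 + 2·x + 4·x^2 + 16·x^3 + 20·x^4 + 8·x^5)·Dx^3  (order 3).
h: a_k = 0, 0, 4, 8/3, -8/3, -32/5, -16/15, 352/21, 160/7, -256/9, …
ICs: h(0) = 0, h′(0) = 0, h′′(0) = 8.

f: a_k = 0, 4, 0, -4/3, 0, 4/5, 0, -4/7, 0, 4/9, …
Substitute x→r, Dx→(1/r')Dx; clear ⇒ L₀.
Integrate: L := L₀·Dx.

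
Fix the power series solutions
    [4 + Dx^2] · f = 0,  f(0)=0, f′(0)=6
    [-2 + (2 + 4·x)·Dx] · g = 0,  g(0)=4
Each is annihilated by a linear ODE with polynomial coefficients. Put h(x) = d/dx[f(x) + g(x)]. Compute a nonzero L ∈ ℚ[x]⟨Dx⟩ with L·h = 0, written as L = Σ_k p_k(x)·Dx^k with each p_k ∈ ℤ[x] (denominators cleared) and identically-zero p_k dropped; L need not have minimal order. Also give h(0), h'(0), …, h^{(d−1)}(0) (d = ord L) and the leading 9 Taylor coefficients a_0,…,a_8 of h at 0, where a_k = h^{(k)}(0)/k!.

L = (-76 - 64·x - 64·x^2) + (-28 - 120·x - 192·x^2 - 128·x^3)·Dx + (-19 - 16·x - 16·x^2)·Dx^2 + (-7 - 30·x - 48·x^2 - 32·x^3)·Dx^3  (order 3).
h: a_k = 10, -4, -6, -10, 43/2, -63/2, 3433/60, -429/4, 675803/3360, …
ICs: h(0) = 10, h′(0) = -4, h′′(0) = -12.

f: a_k = 0, 6, 0, -4, 0, 4/5, 0, -8/105, 0, …
g: a_k = 4, 4, -2, 2, -5/2, 7/2, -21/4, 33/4, -429/32, …
f+g: L₀ = lclm(L_f,L_g), ord ≤ 2+1.
Differentiate: ansatz ord ≤ ord L₀ ⇒ L.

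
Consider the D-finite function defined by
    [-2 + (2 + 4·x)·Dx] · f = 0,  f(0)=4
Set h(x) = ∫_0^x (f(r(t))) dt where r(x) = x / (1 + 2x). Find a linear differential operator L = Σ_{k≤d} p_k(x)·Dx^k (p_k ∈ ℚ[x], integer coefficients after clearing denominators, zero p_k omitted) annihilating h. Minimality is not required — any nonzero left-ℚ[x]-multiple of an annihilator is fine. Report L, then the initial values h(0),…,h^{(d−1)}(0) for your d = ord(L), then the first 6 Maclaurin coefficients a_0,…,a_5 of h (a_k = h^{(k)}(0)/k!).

L = -Dx + (1 + 6·x + 8·x^2)·Dx^2  (order 2).
h: a_k = 0, 4, 2, -10/3, 13/2, -141/10, …
ICs: h(0) = 0, h′(0) = 4.

f: a_k = 4, 4, -2, 2, -5/2, 7/2, …
Change of var in L_f (x↦r) gives L₀.
Integrate: L := L₀·Dx.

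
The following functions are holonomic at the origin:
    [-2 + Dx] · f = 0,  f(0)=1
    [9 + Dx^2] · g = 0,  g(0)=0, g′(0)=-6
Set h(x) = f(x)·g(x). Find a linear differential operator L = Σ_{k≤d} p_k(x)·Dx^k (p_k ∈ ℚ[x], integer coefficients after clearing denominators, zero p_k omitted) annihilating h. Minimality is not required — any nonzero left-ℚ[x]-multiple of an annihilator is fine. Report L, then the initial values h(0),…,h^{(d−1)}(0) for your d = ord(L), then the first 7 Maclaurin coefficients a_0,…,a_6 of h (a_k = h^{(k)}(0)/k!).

f: a_k = 1, 2, 2, 4/3, 2/3, 4/15, 4/45, …
g: a_k = 0, -6, 0, 9, 0, -81/20, 0, …
f·g: L₀ = L_f ⊗_s L_g, ord ≤ 1·2.
L = 13 - 4·Dx + Dx^2  (order 2).
h: a_k = 0, -6, -12, -3, 10, 199/20, 23/10, …
ICs: h(0) = 0, h′(0) = -6.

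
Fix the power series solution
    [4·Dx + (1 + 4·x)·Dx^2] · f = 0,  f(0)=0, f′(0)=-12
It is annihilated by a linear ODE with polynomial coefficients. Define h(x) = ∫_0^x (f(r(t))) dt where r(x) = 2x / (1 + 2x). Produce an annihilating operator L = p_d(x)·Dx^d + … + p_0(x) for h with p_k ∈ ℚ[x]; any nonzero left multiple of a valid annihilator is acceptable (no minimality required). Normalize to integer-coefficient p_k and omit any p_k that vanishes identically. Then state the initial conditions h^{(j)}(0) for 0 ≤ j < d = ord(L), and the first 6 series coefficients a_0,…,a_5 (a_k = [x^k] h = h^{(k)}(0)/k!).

L = (12 + 40·x)·Dx^2 + (1 + 12·x + 20·x^2)·Dx^3  (order 3).
h: a_k = 0, 0, -12, 48, -248, 7488/5, …
ICs: h(0) = 0, h′(0) = 0, h′′(0) = -24.

f: a_k = 0, -12, 24, -64, 192, -3072/5, …
h₀=f(r): pull back L_f along r ⇒ L₀.
h=∫₀ˣh₀: take L = L₀·Dx.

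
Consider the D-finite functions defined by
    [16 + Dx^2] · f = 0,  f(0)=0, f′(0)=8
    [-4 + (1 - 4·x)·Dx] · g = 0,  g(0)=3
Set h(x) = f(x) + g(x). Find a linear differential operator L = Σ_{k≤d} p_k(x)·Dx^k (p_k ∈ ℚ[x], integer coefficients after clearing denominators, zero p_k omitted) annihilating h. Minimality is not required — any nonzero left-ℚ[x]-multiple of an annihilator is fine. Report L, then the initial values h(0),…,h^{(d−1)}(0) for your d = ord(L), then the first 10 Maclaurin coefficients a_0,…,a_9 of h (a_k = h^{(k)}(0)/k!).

f: a_k = 0, 8, 0, -64/3, 0, 256/15, 0, -2048/315, 0, 4096/2835, …
g: a_k = 3, 12, 48, 192, 768, 3072, 12288, 49152, 196608, 786432, …
Weyl lclm of L_f,L_g ⇒ L₀ (ord ≤ 3).
L = (-448 + 512·x - 1024·x^2) + (48 - 320·x + 768·x^2 - 1024·x^3)·Dx + (-28 + 32·x - 64·x^2)·Dx^2 + (3 - 20·x + 48·x^2 - 64·x^3)·Dx^3  (order 3).
h: a_k = 3, 20, 48, 512/3, 768, 46336/15, 12288, 15480832/315, 196608, 2229538816/2835, …
ICs: h(0) = 3, h′(0) = 20, h′′(0) = 96.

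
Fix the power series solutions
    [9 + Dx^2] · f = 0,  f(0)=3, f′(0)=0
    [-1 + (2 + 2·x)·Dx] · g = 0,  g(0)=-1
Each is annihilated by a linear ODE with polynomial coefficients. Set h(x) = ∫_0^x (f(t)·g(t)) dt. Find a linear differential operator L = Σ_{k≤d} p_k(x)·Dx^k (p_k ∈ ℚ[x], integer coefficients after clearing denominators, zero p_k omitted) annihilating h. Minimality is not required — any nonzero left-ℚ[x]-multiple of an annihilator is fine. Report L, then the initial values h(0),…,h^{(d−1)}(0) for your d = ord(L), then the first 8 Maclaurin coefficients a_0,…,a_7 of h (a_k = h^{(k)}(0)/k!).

L = (39 + 72·x + 36·x^2)·Dx + (-4 - 4·x)·Dx^2 + (4 + 8·x + 4·x^2)·Dx^3  (order 3).
h: a_k = 0, -3, -3/4, 37/8, 105/64, -1497/640, -367/512, 19647/35840, …
ICs: h(0) = 0, h′(0) = -3, h′′(0) = -3/2.

f: a_k = 3, 0, -27/2, 0, 81/8, 0, -243/80, 0, …
g: a_k = -1, -1/2, 1/8, -1/16, 5/128, -7/256, 21/1024, -33/2048, …
Sym-product of L_f,L_g gives L₀ (≤ ord 2).
h=∫h₀ ⇒ L = L₀·Dx.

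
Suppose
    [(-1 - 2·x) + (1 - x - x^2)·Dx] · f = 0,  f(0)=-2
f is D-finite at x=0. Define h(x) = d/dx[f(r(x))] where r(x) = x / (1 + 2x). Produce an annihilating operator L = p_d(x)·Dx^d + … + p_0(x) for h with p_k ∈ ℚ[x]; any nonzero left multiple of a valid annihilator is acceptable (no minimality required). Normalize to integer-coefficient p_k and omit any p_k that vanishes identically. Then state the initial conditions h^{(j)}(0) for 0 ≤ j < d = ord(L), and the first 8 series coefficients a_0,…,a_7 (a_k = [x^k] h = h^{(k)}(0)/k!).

f: a_k = -2, -2, -4, -6, -10, -16, -26, -42, …
L₀ from L_f via x↦r, Dx↦r'^{-1}Dx.
h₀' ⇒ L via d/dx closure of L₀.
L = (-6·x - 18·x^2 - 16·x^3) + (-1 - 9·x - 27·x^2 - 30·x^3 - 8·x^4)·Dx  (order 1).
h: a_k = -2, 0, 6, -24, 80, -252, 770, -2304, …
ICs: h(0) = -2.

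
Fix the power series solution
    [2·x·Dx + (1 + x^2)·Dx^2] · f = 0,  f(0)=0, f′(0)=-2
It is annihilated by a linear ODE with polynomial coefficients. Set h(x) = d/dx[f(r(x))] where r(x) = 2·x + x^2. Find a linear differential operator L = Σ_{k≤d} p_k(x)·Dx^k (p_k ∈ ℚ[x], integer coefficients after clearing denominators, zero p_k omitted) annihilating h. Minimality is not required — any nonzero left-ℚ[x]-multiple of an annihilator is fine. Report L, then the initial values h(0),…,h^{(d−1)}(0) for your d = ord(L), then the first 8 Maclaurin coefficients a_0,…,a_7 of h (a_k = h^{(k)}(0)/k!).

L = (-1 + 8·x + 16·x^2 + 12·x^3 + 3·x^4) + (1 + x + 4·x^2 + 8·x^3 + 5·x^4 + x^5)·Dx  (order 1).
h: a_k = -4, -4, 16, 32, -44, -188, 32, 896, …
ICs: h(0) = -4.

f: a_k = 0, -2, 0, 2/3, 0, -2/5, 0, 2/7, …
L₀ from L_f via x↦r, Dx↦r'^{-1}Dx.
h=h₀': d/dx-closure on L₀ ⇒ L.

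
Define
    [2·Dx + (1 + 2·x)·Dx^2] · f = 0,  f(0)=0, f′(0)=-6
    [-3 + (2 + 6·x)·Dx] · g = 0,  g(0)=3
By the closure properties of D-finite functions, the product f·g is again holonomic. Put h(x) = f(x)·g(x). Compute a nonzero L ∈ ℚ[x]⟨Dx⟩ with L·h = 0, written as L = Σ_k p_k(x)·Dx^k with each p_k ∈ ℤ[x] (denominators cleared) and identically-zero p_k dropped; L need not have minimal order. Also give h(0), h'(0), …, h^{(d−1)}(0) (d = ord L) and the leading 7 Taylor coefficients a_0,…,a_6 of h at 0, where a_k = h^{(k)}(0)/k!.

L = (15 + 18·x) + (-4 - 12·x)·Dx + (4 + 32·x + 84·x^2 + 72·x^3)·Dx^2  (order 2).
h: a_k = 0, -18, -9, 93/4, -405/8, 35433/320, -158691/640, …
ICs: h(0) = 0, h′(0) = -18.

f: a_k = 0, -6, 6, -8, 12, -96/5, 32, …
g: a_k = 3, 9/2, -27/8, 81/16, -1215/128, 5103/256, -45927/1024, …
f·g: L₀ = L_f ⊗_s L_g, ord ≤ 2·1.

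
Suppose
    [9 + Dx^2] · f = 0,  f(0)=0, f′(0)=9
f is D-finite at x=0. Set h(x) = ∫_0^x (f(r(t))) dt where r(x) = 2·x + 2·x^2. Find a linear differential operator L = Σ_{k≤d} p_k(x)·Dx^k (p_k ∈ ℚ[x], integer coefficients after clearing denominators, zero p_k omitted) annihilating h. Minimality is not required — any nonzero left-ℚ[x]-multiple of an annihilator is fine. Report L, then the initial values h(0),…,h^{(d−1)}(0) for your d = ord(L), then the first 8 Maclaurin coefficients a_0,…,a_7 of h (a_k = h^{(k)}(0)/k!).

f: a_k = 0, 9, 0, -27/2, 0, 243/40, 0, -729/560, …
f∘r: x↦r, Dx↦Dx/r' in L_f ⇒ L₀.
h=∫h₀ ⇒ L = L₀·Dx.
L = (36 + 216·x + 432·x^2 + 288·x^3)·Dx - 2·Dx^2 + (1 + 2·x)·Dx^3  (order 3).
h: a_k = 0, 0, 9, 6, -27, -324/5, -108/5, 864/7, …
ICs: h(0) = 0, h′(0) = 0, h′′(0) = 18.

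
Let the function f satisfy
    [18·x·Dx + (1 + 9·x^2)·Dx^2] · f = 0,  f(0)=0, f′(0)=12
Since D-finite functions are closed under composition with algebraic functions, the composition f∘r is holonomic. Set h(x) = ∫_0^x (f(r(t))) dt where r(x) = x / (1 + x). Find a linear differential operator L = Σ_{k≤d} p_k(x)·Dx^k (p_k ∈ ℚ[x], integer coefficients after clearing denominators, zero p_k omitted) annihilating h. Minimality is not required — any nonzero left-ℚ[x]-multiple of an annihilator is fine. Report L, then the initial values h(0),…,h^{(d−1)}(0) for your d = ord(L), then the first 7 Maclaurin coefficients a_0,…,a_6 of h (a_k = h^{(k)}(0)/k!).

L = (2 + 20·x)·Dx^2 + (1 + 2·x + 10·x^2)·Dx^3  (order 3).
h: a_k = 0, 0, 6, -4, -6, 96/5, -8/5, …
ICs: h(0) = 0, h′(0) = 0, h′′(0) = 12.

f: a_k = 0, 12, 0, -36, 0, 972/5, 0, …
Substitute x→r, Dx→(1/r')Dx; clear ⇒ L₀.
h=∫₀ˣh₀: take L = L₀·Dx.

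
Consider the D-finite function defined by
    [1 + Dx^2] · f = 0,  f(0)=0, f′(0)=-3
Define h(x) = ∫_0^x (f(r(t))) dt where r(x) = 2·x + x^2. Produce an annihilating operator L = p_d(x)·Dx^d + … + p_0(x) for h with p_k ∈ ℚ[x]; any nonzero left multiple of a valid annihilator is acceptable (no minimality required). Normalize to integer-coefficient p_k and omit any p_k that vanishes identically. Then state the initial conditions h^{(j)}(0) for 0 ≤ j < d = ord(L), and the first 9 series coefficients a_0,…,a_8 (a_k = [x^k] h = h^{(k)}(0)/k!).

L = (4 + 12·x + 12·x^2 + 4·x^3)·Dx - Dx^2 + (1 + x)·Dx^3  (order 3).
h: a_k = 0, 0, -3, -1, 1, 6/5, 11/30, -3/14, -101/420, …
ICs: h(0) = 0, h′(0) = 0, h′′(0) = -6.

f: a_k = 0, -3, 0, 1/2, 0, -1/40, 0, 1/1680, 0, …
Change of var in L_f (x↦r) gives L₀.
h=∫h₀ ⇒ L = L₀·Dx.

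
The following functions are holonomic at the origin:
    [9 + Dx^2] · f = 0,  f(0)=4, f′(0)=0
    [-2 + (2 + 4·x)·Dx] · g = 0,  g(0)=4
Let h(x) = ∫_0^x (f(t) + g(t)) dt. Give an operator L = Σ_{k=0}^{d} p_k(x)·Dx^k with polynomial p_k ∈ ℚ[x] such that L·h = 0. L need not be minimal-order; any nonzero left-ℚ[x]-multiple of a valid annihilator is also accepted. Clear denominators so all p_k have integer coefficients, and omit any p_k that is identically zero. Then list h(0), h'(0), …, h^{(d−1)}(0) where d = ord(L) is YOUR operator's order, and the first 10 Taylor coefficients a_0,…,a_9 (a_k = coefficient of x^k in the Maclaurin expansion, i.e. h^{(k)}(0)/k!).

f: a_k = 4, 0, -18, 0, 27/2, 0, -81/20, 0, 729/1120, 0, …
g: a_k = 4, 4, -2, 2, -5/2, 7/2, -21/4, 33/4, -429/32, 715/32, …
L₀ := lclm(L_f,L_g); ord L₀ ≤ 2+1.
h=∫₀ˣh₀: take L = L₀·Dx.
L = (-54 - 162·x - 162·x^2)·Dx + (36 + 234·x + 486·x^2 + 324·x^3)·Dx^2 + (-6 - 18·x - 18·x^2)·Dx^3 + (4 + 26·x + 54·x^2 + 36·x^3)·Dx^4  (order 4).
h: a_k = 0, 8, 2, -20/3, 1/2, 11/5, 7/12, -93/70, 33/32, -2381/1680, …
ICs: h(0) = 0, h′(0) = 8, h′′(0) = 4, h′′′(0) = -40.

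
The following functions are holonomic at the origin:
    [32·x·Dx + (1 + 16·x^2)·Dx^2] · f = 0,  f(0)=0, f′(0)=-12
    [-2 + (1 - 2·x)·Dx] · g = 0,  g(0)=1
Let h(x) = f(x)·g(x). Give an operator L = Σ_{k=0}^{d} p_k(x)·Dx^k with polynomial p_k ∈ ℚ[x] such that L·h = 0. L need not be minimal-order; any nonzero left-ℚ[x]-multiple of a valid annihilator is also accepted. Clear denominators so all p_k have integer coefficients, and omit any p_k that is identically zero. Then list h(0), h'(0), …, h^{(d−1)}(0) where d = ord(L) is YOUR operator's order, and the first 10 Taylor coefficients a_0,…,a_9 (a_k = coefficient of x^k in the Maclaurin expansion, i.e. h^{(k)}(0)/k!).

f: a_k = 0, -12, 0, 64, 0, -3072/5, 0, 49152/7, 0, -262144/3, …
g: a_k = 1, 2, 4, 8, 16, 32, 64, 128, 256, 512, …
L₀ := L_f ⊗_s L_g (sym. prod.), ord ≤ 2.
L = 64·x + (4 - 32·x + 128·x^2)·Dx + (-1 + 2·x - 16·x^2 + 32·x^3)·Dx^2  (order 2).
h: a_k = 0, -12, -24, 16, 32, -2752/5, -5504/5, 168704/35, 337408/35, -7150592/105, …
ICs: h(0) = 0, h′(0) = -12.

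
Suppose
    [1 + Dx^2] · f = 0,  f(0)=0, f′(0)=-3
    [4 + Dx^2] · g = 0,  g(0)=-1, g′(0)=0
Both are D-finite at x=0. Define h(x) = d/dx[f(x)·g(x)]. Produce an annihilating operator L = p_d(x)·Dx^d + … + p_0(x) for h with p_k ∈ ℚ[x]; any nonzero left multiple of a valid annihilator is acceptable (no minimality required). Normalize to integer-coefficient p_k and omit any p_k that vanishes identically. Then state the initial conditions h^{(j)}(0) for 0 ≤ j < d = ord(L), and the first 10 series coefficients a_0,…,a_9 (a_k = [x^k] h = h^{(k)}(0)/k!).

L = 9 + 10·Dx^2 + Dx^4  (order 4).
h: a_k = 3, 0, -39/2, 0, 121/8, 0, -1093/240, 0, 9841/13440, 0, …
ICs: h(0) = 3, h′(0) = 0, h′′(0) = -39, h′′′(0) = 0.

f: a_k = 0, -3, 0, 1/2, 0, -1/40, 0, 1/1680, 0, -1/120960, …
g: a_k = -1, 0, 2, 0, -2/3, 0, 4/45, 0, -2/315, 0, …
Sym-product of L_f,L_g gives L₀ (≤ ord 4).
h=h₀': d/dx-closure on L₀ ⇒ L.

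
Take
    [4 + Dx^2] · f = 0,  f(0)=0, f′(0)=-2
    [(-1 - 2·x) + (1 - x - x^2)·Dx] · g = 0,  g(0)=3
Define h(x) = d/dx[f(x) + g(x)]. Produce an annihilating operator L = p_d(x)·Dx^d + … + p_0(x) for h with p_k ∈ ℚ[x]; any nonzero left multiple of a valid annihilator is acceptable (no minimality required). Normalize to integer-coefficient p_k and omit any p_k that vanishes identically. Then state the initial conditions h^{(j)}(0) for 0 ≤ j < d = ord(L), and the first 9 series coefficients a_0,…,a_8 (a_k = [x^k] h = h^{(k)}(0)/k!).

L = (272 + 704·x + 880·x^2 + 400·x^3 + 320·x^4 + 144·x^5 + 48·x^6) + (-44 - 52·x + 108·x^2 + 80·x^3 + 40·x^4 + 72·x^5 + 56·x^6 + 16·x^7)·Dx + (68 + 176·x + 220·x^2 + 100·x^3 + 80·x^4 + 36·x^5 + 12·x^6)·Dx^2 + (-11 - 13·x + 27·x^2 + 20·x^3 + 10·x^4 + 18·x^5 + 14·x^6 + 4·x^7)·Dx^3  (order 3).
h: a_k = 1, 12, 31, 60, 356/3, 234, 19853/45, 816, 467771/315, …
ICs: h(0) = 1, h′(0) = 12, h′′(0) = 62.

f: a_k = 0, -2, 0, 4/3, 0, -4/15, 0, 8/315, 0, …
g: a_k = 3, 3, 6, 9, 15, 24, 39, 63, 102, …
Sum ⇒ L₀ = lclm(L_f,L_g) in ℚ(x)⟨Dx⟩.
h₀' ⇒ L via d/dx closure of L₀.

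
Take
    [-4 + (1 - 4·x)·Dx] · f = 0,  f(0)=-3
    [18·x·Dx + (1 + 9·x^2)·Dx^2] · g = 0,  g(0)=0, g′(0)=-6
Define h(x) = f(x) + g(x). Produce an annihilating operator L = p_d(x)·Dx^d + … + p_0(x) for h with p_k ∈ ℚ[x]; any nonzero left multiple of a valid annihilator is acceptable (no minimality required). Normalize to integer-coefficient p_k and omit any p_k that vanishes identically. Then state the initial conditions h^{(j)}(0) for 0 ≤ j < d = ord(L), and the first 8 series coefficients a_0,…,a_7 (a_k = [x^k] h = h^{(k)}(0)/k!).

f: a_k = -3, -12, -48, -192, -768, -3072, -12288, -49152, …
g: a_k = 0, -6, 0, 18, 0, -486/5, 0, 4374/7, …
h₀=f+g: left-lcm gives L₀, ord ≤ 3.
L = (-72 + 1152·x + 1944·x^2)·Dx + (57 - 72·x + 765·x^2 + 1944·x^3)·Dx^2 + (-4 + 7·x + 63·x^3 + 324·x^4)·Dx^3  (order 3).
h: a_k = -3, -18, -48, -174, -768, -15846/5, -12288, -339690/7, …
ICs: h(0) = -3, h′(0) = -18, h′′(0) = -96.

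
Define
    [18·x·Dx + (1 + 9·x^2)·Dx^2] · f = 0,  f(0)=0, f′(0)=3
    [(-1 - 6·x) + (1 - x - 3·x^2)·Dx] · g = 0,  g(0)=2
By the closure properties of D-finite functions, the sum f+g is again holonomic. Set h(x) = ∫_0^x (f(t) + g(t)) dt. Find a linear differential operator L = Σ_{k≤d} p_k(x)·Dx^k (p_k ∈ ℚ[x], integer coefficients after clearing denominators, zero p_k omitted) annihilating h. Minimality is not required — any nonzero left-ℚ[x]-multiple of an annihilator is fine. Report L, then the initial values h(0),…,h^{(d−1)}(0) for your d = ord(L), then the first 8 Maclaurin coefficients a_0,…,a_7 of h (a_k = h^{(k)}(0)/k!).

L = (72 - 288·x - 4428·x^2 - 9720·x^3 - 33534·x^4 - 13122·x^6)·Dx^2 + (-30 - 180·x - 144·x^2 - 1728·x^3 - 9153·x^4 - 23814·x^5 - 2187·x^6 - 13122·x^7)·Dx^3 + (4 + 14·x + 114·x^2 - 36·x^3 + 459·x^4 - 1539·x^5 - 2430·x^6 - 729·x^7 - 2187·x^8)·Dx^4  (order 4).
h: a_k = 0, 2, 5/2, 8/3, 5/4, 38/5, 643/30, 194/7, …
ICs: h(0) = 0, h′(0) = 2, h′′(0) = 5, h′′′(0) = 16.

f: a_k = 0, 3, 0, -9, 0, 243/5, 0, -2187/7, …
g: a_k = 2, 2, 8, 14, 38, 80, 194, 434, …
Weyl lclm of L_f,L_g ⇒ L₀ (ord ≤ 3).
h=∫₀ˣh₀: take L = L₀·Dx.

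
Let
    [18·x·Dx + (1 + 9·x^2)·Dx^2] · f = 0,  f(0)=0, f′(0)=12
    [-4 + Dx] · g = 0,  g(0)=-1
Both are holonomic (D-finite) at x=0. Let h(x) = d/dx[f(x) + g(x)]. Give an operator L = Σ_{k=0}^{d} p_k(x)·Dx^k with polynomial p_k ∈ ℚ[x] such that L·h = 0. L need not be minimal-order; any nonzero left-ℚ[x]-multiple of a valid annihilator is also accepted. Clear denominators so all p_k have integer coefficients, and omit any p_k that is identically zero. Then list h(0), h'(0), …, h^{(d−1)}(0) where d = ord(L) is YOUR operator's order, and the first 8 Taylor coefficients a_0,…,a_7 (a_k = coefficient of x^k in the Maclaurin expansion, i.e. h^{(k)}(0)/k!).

f: a_k = 0, 12, 0, -36, 0, 972/5, 0, -8748/7, …
g: a_k = -1, -4, -8, -32/3, -32/3, -128/15, -256/45, -1024/315, …
Sum ⇒ L₀ = lclm(L_f,L_g) in ℚ(x)⟨Dx⟩.
h=h₀': d/dx-closure on L₀ ⇒ L.
L = (36 - 144·x - 972·x^2 - 1296·x^3) + (-17 + 99·x^2 - 648·x^4)·Dx + (2 + 9·x + 36·x^2 + 81·x^3 + 162·x^4)·Dx^2  (order 2).
h: a_k = 8, -16, -140, -128/3, 2788/3, -512/15, -394684/45, -4096/315, …
ICs: h(0) = 8, h′(0) = -16.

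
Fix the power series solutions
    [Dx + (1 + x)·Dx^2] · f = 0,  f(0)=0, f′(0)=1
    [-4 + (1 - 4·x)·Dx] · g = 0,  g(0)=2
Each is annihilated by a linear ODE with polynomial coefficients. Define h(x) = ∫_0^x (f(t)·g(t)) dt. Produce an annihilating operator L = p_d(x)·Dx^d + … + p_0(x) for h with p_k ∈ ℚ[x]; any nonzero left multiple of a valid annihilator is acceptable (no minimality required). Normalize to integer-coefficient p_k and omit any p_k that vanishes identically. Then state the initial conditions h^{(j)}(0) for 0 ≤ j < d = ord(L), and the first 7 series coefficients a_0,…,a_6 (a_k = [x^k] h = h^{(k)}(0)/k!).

f: a_k = 0, 1, -1/2, 1/3, -1/4, 1/5, -1/6, …
g: a_k = 2, 8, 32, 128, 512, 2048, 8192, …
h₀=f·g: eliminate ⇒ L₀, order ≤ 2·1.
h=∫₀ˣh₀: take L = L₀·Dx.
L = 4·Dx + (7 + 12·x)·Dx^2 + (-1 + 3·x + 4·x^2)·Dx^3  (order 3).
h: a_k = 0, 0, 1, 7/3, 43/6, 137/6, 3428/45, …
ICs: h(0) = 0, h′(0) = 0, h′′(0) = 2.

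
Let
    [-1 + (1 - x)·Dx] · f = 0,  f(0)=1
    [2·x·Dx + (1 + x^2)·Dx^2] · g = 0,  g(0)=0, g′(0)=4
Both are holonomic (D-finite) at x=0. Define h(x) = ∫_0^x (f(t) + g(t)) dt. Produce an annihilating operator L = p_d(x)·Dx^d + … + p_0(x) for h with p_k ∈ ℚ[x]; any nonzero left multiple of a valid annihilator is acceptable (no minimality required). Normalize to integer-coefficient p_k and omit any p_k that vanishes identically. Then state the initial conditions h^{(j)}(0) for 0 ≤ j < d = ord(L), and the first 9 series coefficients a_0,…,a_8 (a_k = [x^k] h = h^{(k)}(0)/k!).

L = (-2 + 8·x + 6·x^2)·Dx^2 + (4 - 2·x + 4·x^2 + 6·x^3)·Dx^3 + (-1 + x^4)·Dx^4  (order 4).
h: a_k = 0, 1, 5/2, 1/3, -1/12, 1/5, 3/10, 1/7, 3/56, …
ICs: h(0) = 0, h′(0) = 1, h′′(0) = 5, h′′′(0) = 2.

f: a_k = 1, 1, 1, 1, 1, 1, 1, 1, 1, …
g: a_k = 0, 4, 0, -4/3, 0, 4/5, 0, -4/7, 0, …
Sum ⇒ L₀ = lclm(L_f,L_g) in ℚ(x)⟨Dx⟩.
Integrate: L := L₀·Dx.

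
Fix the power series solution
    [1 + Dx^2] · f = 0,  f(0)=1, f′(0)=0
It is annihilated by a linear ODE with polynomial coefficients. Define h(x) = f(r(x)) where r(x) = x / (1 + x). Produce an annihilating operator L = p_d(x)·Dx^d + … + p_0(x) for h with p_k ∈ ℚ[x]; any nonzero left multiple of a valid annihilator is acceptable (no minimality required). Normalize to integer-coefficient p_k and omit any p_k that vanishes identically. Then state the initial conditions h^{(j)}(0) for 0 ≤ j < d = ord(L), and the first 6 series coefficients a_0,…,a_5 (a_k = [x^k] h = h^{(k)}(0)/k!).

L = 1 + (2 + 6·x + 6·x^2 + 2·x^3)·Dx + (1 + 4·x + 6·x^2 + 4·x^3 + x^4)·Dx^2  (order 2).
h: a_k = 1, 0, -1/2, 1, -35/24, 11/6, …
ICs: h(0) = 1, h′(0) = 0.

f: a_k = 1, 0, -1/2, 0, 1/24, 0, …
f∘r: x↦r, Dx↦Dx/r' in L_f ⇒ L₀.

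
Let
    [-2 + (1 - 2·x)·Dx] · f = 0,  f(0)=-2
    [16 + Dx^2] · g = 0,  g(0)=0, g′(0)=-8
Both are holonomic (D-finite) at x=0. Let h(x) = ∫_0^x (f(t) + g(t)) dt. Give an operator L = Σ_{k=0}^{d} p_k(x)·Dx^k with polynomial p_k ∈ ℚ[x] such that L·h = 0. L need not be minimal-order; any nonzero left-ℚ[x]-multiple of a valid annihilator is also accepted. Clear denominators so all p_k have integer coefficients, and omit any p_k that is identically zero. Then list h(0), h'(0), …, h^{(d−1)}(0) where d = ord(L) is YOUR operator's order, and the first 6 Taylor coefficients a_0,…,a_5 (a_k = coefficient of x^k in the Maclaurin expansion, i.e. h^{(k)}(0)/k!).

f: a_k = -2, -4, -8, -16, -32, -64, …
g: a_k = 0, -8, 0, 64/3, 0, -256/15, …
Sum ⇒ L₀ = lclm(L_f,L_g) in ℚ(x)⟨Dx⟩.
∫: right-multiply L₀ by Dx.
L = (160 - 256·x + 256·x^2)·Dx + (-48 + 224·x - 384·x^2 + 256·x^3)·Dx^2 + (10 - 16·x + 16·x^2)·Dx^3 + (-3 + 14·x - 24·x^2 + 16·x^3)·Dx^4  (order 4).
h: a_k = 0, -2, -6, -8/3, 4/3, -32/5, …
ICs: h(0) = 0, h′(0) = -2, h′′(0) = -12, h′′′(0) = -16.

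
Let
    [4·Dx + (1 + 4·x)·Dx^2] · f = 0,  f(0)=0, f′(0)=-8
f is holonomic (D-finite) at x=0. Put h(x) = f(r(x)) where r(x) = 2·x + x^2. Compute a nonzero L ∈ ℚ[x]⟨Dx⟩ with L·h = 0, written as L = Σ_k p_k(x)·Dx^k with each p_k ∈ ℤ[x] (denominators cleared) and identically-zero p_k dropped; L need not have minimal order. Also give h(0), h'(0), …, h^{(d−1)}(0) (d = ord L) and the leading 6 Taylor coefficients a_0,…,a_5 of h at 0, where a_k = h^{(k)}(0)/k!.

f: a_k = 0, -8, 16, -128/3, 128, -2048/5, …
Substitute x→r, Dx→(1/r')Dx; clear ⇒ L₀.
L = (7 + 8·x + 4·x^2)·Dx + (1 + 9·x + 12·x^2 + 4·x^3)·Dx^2  (order 2).
h: a_k = 0, -16, 56, -832/3, 1552, -46336/5, …
ICs: h(0) = 0, h′(0) = -16.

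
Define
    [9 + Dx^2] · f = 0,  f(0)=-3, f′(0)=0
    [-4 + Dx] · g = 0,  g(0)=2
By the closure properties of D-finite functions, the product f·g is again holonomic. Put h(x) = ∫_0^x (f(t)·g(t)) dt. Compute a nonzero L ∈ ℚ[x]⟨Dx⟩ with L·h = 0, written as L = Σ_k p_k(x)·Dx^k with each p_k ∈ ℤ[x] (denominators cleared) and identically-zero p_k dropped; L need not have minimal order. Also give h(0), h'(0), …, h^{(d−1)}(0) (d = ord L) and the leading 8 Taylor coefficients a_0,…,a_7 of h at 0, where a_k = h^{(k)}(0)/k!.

L = 25·Dx - 8·Dx^2 + Dx^3  (order 3).
h: a_k = 0, -6, -12, -7, 11, 527/20, 779/30, 1679/120, …
ICs: h(0) = 0, h′(0) = -6, h′′(0) = -24.

f: a_k = -3, 0, 27/2, 0, -81/8, 0, 243/80, 0, …
g: a_k = 2, 8, 16, 64/3, 64/3, 256/15, 512/45, 2048/315, …
f·g: L₀ = L_f ⊗_s L_g, ord ≤ 2·1.
∫: right-multiply L₀ by Dx.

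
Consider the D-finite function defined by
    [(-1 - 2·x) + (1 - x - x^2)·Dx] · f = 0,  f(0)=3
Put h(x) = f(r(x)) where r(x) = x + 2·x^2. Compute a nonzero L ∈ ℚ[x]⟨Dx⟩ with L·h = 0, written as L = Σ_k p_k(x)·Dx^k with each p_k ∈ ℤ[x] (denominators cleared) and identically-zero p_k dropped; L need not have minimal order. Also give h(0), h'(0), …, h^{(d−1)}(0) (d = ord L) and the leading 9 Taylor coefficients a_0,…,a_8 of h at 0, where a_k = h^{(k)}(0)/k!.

f: a_k = 3, 3, 6, 9, 15, 24, 39, 63, 102, …
Change of var in L_f (x↦r) gives L₀.
L = (1 + 6·x + 12·x^2 + 16·x^3) + (-1 + x + 3·x^2 + 4·x^3 + 4·x^4)·Dx  (order 1).
h: a_k = 3, 3, 12, 33, 93, 252, 711, 1971, 5484, …
ICs: h(0) = 3.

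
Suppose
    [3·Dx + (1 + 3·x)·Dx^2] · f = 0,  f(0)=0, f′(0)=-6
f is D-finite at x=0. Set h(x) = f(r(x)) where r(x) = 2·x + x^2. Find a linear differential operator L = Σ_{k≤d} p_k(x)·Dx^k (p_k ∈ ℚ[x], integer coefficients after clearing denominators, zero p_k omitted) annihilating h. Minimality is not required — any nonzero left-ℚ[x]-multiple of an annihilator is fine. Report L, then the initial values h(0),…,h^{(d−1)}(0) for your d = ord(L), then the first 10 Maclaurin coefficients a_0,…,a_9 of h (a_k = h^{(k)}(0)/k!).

f: a_k = 0, -6, 9, -18, 81/2, -486/5, 243, -4374/7, 6561/4, -4374, …
h₀=f(r): pull back L_f along r ⇒ L₀.
L = (5 + 6·x + 3·x^2)·Dx + (1 + 7·x + 9·x^2 + 3·x^3)·Dx^2  (order 2).
h: a_k = 0, -12, 30, -108, 441, -9612/5, 8730, -285444/7, 388881/2, -941868, …
ICs: h(0) = 0, h′(0) = -12.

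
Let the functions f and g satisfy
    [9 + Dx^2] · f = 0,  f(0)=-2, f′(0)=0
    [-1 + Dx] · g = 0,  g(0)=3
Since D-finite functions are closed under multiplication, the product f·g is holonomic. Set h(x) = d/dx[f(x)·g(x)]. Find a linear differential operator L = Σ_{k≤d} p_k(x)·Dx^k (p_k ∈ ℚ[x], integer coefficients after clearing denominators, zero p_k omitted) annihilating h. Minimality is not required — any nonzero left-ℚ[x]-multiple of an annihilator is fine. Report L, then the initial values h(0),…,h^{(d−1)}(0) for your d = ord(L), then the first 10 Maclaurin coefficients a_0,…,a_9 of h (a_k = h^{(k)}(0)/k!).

f: a_k = -2, 0, 9, 0, -27/4, 0, 81/40, 0, -729/2240, 0, …
g: a_k = 3, 3, 3/2, 1/2, 1/8, 1/40, 1/240, 1/1680, 1/13440, 1/120960, …
Product ⇒ symmetric product L₀, ord ≤ 2.
Differentiate: ansatz ord ≤ ord L₀ ⇒ L.
L = 10 - 2·Dx + Dx^2  (order 2).
h: a_k = -6, 48, 78, -28, -79, -88/5, 307/15, 1054/105, -481/420, -1558/945, …
ICs: h(0) = -6, h′(0) = 48.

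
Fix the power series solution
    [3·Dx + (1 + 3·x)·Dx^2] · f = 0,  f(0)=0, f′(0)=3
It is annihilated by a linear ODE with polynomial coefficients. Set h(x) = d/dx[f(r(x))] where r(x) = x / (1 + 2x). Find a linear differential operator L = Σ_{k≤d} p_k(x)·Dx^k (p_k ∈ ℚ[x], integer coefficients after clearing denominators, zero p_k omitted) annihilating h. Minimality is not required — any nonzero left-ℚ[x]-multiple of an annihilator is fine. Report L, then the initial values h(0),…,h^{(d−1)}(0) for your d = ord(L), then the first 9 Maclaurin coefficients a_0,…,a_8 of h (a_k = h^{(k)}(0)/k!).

L = (7 + 20·x) + (1 + 7·x + 10·x^2)·Dx  (order 1).
h: a_k = 3, -21, 117, -609, 3093, -15561, 77997, -390369, 1952613, …
ICs: h(0) = 3.

f: a_k = 0, 3, -9/2, 9, -81/4, 243/5, -243/2, 2187/7, -6561/8, …
h₀=f(r): pull back L_f along r ⇒ L₀.
h₀' ⇒ L via d/dx closure of L₀.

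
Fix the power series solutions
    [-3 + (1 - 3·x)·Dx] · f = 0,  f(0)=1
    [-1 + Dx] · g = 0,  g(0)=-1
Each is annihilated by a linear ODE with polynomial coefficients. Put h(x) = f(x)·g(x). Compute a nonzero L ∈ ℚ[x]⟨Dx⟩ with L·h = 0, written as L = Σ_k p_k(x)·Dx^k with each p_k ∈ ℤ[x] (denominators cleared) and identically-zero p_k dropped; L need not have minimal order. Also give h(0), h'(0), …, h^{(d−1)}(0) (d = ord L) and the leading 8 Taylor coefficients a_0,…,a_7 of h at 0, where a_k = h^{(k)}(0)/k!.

f: a_k = 1, 3, 9, 27, 81, 243, 729, 2187, …
g: a_k = -1, -1, -1/2, -1/6, -1/24, -1/120, -1/720, -1/5040, …
f·g: L₀ = L_f ⊗_s L_g, ord ≤ 1·1.
L = (4 - 3·x) + (-1 + 3·x)·Dx  (order 1).
h: a_k = -1, -4, -25/2, -113/3, -2713/24, -5087/15, -732529/720, -1538311/504, …
ICs: h(0) = -1.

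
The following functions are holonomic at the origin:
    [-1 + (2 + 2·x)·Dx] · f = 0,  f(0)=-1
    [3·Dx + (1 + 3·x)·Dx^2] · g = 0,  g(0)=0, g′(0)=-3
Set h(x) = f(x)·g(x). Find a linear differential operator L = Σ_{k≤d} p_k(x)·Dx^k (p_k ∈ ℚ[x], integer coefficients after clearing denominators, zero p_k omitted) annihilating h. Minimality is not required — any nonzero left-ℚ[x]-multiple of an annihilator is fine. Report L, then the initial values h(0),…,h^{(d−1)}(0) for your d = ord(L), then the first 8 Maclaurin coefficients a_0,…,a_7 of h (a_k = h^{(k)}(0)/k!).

f: a_k = -1, -1/2, 1/8, -1/16, 5/128, -7/256, 21/1024, -33/2048, …
g: a_k = 0, -3, 9/2, -9, 81/4, -243/5, 243/2, -2187/7, …
h₀=f·g: eliminate ⇒ L₀, order ≤ 1·2.
L = (-3 + 3·x) + (8 + 8·x)·Dx + (4 + 20·x + 28·x^2 + 12·x^3)·Dx^2  (order 2).
h: a_k = 0, 3, -3, 51/8, -15, 23649/640, -60063/640, 8737857/35840, …
ICs: h(0) = 0, h′(0) = 3.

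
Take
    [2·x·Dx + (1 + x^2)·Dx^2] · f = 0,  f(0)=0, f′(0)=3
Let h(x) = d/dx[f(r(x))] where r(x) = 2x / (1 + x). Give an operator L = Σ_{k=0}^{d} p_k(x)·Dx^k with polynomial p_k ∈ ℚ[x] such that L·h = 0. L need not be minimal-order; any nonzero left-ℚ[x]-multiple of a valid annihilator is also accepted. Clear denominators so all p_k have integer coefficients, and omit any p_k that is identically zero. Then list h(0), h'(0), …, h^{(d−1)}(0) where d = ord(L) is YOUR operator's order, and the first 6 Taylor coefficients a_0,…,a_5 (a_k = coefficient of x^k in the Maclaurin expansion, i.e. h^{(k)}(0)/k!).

f: a_k = 0, 3, 0, -1, 0, 3/5, …
Substitute x→r, Dx→(1/r')Dx; clear ⇒ L₀.
h=h₀': d/dx-closure on L₀ ⇒ L.
L = (2 + 10·x) + (1 + 2·x + 5·x^2)·Dx  (order 1).
h: a_k = 6, -12, -6, 72, -114, -132, …
ICs: h(0) = 6.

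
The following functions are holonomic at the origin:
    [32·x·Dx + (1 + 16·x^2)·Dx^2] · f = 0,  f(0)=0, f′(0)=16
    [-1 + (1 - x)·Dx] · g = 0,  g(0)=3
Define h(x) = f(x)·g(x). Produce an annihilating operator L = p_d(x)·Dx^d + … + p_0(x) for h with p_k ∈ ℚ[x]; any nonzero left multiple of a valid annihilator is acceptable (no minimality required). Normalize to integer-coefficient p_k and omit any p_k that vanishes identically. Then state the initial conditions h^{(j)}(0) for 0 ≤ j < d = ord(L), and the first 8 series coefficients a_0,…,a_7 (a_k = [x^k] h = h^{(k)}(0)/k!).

L = 32·x + (2 - 32·x + 64·x^2)·Dx + (-1 + x - 16·x^2 + 16·x^3)·Dx^2  (order 2).
h: a_k = 0, 48, 48, -208, -208, 11248/5, 11248/5, -904304/35, …
ICs: h(0) = 0, h′(0) = 48.

f: a_k = 0, 16, 0, -256/3, 0, 4096/5, 0, -65536/7, …
g: a_k = 3, 3, 3, 3, 3, 3, 3, 3, …
h₀=f·g: eliminate ⇒ L₀, order ≤ 2·1.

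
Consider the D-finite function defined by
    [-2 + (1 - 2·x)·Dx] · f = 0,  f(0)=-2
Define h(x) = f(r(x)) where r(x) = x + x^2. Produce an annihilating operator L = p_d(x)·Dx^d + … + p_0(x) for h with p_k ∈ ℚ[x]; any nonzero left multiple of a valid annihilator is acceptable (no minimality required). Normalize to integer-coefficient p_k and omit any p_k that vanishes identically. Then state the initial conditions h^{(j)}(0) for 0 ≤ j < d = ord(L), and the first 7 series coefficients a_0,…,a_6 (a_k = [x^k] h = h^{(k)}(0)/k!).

L = (2 + 4·x) + (-1 + 2·x + 2·x^2)·Dx  (order 1).
h: a_k = -2, -4, -12, -32, -88, -240, -656, …
ICs: h(0) = -2.

f: a_k = -2, -4, -8, -16, -32, -64, -128, …
Change of var in L_f (x↦r) gives L₀.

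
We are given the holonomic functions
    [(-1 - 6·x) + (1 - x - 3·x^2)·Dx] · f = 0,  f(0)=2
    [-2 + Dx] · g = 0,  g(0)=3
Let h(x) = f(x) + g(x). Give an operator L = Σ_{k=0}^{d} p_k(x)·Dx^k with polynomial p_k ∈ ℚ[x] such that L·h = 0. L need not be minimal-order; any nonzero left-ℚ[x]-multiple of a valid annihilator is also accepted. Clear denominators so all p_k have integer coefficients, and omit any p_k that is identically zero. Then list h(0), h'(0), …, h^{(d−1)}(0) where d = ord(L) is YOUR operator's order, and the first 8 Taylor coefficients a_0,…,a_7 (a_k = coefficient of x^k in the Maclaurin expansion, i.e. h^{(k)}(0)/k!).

f: a_k = 2, 2, 8, 14, 38, 80, 194, 434, …
g: a_k = 3, 6, 6, 4, 2, 4/5, 4/15, 8/105, …
Sum ⇒ L₀ = lclm(L_f,L_g) in ℚ(x)⟨Dx⟩.
L = (-12 - 16·x - 144·x^2 - 72·x^3) + (4 + 26·x + 74·x^2 - 24·x^3 - 36·x^4)·Dx + (1 - 9·x - x^2 + 30·x^3 + 18·x^4)·Dx^2  (order 2).
h: a_k = 5, 8, 14, 18, 40, 404/5, 2914/15, 45578/105, …
ICs: h(0) = 5, h′(0) = 8.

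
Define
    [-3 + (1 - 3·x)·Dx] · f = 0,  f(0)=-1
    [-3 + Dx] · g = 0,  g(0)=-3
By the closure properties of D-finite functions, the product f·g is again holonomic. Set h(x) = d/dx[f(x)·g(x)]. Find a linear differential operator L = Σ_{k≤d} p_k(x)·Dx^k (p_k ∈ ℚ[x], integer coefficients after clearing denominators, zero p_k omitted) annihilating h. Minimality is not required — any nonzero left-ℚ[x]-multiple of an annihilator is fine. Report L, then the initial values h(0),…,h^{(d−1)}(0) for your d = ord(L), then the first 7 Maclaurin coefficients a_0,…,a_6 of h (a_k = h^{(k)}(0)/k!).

f: a_k = -1, -3, -9, -27, -81, -243, -729, …
g: a_k = -3, -9, -27/2, -27/2, -81/8, -243/40, -243/80, …
h₀=f·g: eliminate ⇒ L₀, order ≤ 1·1.
Derive L from L₀ (diff closure).
L = (15 - 36·x + 27·x^2) + (-2 + 9·x - 9·x^2)·Dx  (order 1).
h: a_k = 18, 135, 648, 5265/2, 39609/4, 1426653/40, 499365/4, …
ICs: h(0) = 18.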